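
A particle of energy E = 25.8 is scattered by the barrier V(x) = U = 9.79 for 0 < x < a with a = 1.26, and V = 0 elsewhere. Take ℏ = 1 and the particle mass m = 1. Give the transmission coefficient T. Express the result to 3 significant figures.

T = 0.968

E > U: inside the barrier k₂ = √(2m(E − U))/ℏ = 5.659, k₂a = 7.130.
T = [1 + U² sin²(k₂a) / (4E(E − U))]⁻¹ = 1/1.033 = 0.968.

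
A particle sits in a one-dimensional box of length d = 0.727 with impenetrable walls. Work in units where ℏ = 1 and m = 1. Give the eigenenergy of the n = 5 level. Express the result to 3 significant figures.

E = 233

The infinite-well eigenfunctions ψ_n = √(2/d) sin(nπx/d) vanish at both walls, giving E_n = n²π²ℏ²/(2md²).
E_5 = 5² × π² / (2 × 1 × 0.727²) = 233.4.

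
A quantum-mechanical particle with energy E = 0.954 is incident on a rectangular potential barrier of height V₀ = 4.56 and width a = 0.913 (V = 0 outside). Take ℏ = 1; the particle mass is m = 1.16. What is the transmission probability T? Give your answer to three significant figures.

E < V₀: inside the barrier ψ ∝ e^{±κx} with κ = √(2m(V₀ − E))/ℏ = 2.892.
κa = 2.641, sinh(κa) = 6.976.
Matching ψ, ψ′ at both faces gives T = [1 + V₀² sinh²(κa) / (4E(V₀ − E))]⁻¹ = 1/74.54 = 0.0134.

T = 0.0134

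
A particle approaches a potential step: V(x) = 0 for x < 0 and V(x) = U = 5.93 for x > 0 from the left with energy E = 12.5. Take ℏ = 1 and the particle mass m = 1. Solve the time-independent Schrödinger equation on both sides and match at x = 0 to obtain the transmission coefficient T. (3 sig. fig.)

On each side the TISE gives plane waves with k = √(2m(E − V))/ℏ: k₁ = √(2·1·12.5) = 5.000, k₂ = √(2·1·6.57) = 3.625.
Continuity of ψ and ψ′ at the step yields the reflection amplitude r = (k₁ − k₂)/(k₁ + k₂) = 0.1594; thus R = |r|² = 0.02542, T = 0.9746.

T = 0.975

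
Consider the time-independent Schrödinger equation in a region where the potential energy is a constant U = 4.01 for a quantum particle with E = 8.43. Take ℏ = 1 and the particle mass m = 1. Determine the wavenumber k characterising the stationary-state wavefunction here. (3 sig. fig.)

k = 2.97

With E > U the solution is oscillatory, ψ ∝ e^{±ikx} with k = √(2m(E − U))/ℏ.
k = √(2 × 1 × 4.42) = 2.973.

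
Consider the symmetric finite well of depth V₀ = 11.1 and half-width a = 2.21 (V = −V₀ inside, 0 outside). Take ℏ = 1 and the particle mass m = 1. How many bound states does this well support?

N = 7

Define the well-strength parameter z₀ = (a/ℏ)√(2mV₀) = 2.21 × √(2·1·11.1) = 10.41.
A new bound state (alternating even/odd) appears each time z₀ passes a multiple of π/2, so N = ⌊2z₀/π⌋ + 1 = ⌊6.629⌋ + 1 = 7.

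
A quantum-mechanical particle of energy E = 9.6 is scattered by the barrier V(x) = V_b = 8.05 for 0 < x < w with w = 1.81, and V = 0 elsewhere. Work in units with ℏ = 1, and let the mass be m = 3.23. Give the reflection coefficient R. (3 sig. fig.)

R = 0.233

Above the barrier the interior wavenumber is k₂ = √(2m(E − V_b))/ℏ = 3.164, giving phase k₂w = 5.727.
T = [1 + V_b² sin²(k₂w) / (4E(E − V_b))]⁻¹ = 1/1.303 = 0.767.
R = 1 − T = 0.233.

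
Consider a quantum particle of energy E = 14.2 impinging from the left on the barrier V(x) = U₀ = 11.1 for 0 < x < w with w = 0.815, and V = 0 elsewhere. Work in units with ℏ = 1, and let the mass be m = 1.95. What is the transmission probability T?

E > U₀: inside the barrier k₂ = √(2m(E − U₀))/ℏ = 3.477, k₂w = 2.834.
Matching at both interfaces gives T⁻¹ = 1 + U₀² sin²(k₂w) / [4E(E − U₀)] = 1.064, hence T = 0.940.

T = 0.940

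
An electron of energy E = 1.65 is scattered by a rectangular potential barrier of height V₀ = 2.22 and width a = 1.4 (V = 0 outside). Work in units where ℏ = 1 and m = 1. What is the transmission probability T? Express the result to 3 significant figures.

E < V₀: inside the barrier ψ ∝ e^{±κx} with κ = √(2m(V₀ − E))/ℏ = 1.068.
κa = 1.495, sinh(κa) = 2.117.
Matching ψ, ψ′ at both faces gives T = [1 + V₀² sinh²(κa) / (4E(V₀ − E))]⁻¹ = 1/6.872 = 0.146.

T = 0.146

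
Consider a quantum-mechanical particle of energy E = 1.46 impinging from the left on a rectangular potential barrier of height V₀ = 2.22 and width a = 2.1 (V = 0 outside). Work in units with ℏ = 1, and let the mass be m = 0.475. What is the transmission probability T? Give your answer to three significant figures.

Since E < V₀ the interior solution is evanescent with decay constant κ = √(2m(V₀ − E))/ℏ = 0.8497.
κa = 1.784, sinh(κa) = 2.894.
The exact tunnelling result is T⁻¹ = 1 + V₀² sinh²(κa) / [4E(V₀ − E)] = 10.30, so T = 0.0971.

T = 0.0971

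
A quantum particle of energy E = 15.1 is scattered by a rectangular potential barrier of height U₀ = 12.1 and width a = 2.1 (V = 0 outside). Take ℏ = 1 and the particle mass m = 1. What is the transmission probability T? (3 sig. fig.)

Above the barrier the interior wavenumber is k₂ = √(2m(E − U₀))/ℏ = 2.449, giving phase k₂a = 5.144.
T = [1 + U₀² sin²(k₂a) / (4E(E − U₀))]⁻¹ = 1/1.667 = 0.600.

T = 0.600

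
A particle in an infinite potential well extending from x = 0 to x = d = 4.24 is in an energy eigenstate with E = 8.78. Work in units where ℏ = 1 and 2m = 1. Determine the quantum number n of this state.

n = 4

For an infinite well E_n = n²π²ℏ²/(2md²), so n = (d/πℏ)√(2mE).
n = (4.24/π) × √(2 × 0.5 × 8.78) = 3.999 → n = 4.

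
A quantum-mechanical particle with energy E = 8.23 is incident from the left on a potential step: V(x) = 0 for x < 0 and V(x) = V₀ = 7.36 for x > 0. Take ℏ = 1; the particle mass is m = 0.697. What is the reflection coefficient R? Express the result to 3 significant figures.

On each side the TISE gives plane waves with k = √(2m(E − V))/ℏ: k₁ = √(2·0.697·8.23) = 3.387, k₂ = √(2·0.697·0.87) = 1.101.
Matching ψ and ψ′ at x = 0 gives r = (k₁ − k₂)/(k₁ + k₂), so R = r² = 0.2594 and T = 1 − R = 0.7406.

R = 0.259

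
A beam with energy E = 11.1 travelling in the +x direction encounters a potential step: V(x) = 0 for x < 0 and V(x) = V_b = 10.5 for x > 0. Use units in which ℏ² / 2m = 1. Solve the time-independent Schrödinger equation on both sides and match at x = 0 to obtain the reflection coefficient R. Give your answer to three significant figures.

R = 0.388

On each side the TISE gives plane waves with k = √(2m(E − V))/ℏ: k₁ = √(2·½·11.1) = 3.332, k₂ = √(2·½·0.6) = 0.7746.
Continuity of ψ and ψ′ at the step yields the reflection amplitude r = (k₁ − k₂)/(k₁ + k₂) = 0.6227; thus R = |r|² = 0.3878, T = 0.6122.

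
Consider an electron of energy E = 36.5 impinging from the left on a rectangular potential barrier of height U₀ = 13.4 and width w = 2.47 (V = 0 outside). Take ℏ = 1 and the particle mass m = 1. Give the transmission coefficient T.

T = 0.960

E > U₀: inside the barrier k₂ = √(2m(E − U₀))/ℏ = 6.797, k₂w = 16.79.
T = [1 + U₀² sin²(k₂w) / (4E(E − U₀))]⁻¹ = 1/1.041 = 0.960.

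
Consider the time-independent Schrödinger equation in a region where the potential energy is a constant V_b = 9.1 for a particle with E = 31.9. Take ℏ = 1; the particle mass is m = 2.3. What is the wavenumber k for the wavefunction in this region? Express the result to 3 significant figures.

With E > V_b the solution is oscillatory, ψ ∝ e^{±ikx} with k = √(2m(E − V_b))/ℏ.
k = √(2 × 2.3 × 22.8) = 10.24.

k = 10.2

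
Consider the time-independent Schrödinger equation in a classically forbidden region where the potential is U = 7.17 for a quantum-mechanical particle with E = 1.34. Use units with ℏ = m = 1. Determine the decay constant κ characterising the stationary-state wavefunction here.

Since E < U the TISE in this region is ψ'' = κ²ψ with κ = √(2m(U − E))/ℏ.
κ = √(2 × 1 × 5.83) = 3.415.

κ = 3.41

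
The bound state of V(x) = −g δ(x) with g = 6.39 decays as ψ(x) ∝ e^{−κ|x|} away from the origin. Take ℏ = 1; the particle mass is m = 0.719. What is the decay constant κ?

κ = 4.59

Integrate −(ℏ²/2m)ψ'' − gδ(x)ψ = Eψ from −ε to +ε: the ψ'' term gives ψ'(0⁺) − ψ'(0⁻) and the δ term gives −(2mg/ℏ²)ψ(0).
With ψ ∝ e^{−κ|x|} this yields −2κ = −2mg/ℏ², so κ = mg/ℏ² = 4.594.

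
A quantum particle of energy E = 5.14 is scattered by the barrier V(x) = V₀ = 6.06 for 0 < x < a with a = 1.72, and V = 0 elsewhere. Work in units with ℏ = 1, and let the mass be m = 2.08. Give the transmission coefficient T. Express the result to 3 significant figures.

T = 0.00246

E < V₀: inside the barrier ψ ∝ e^{±κx} with κ = √(2m(V₀ − E))/ℏ = 1.956.
κa = 3.365, sinh(κa) = 14.45.
Matching ψ, ψ′ at both faces gives T = [1 + V₀² sinh²(κa) / (4E(V₀ − E))]⁻¹ = 1/406.3 = 0.00246.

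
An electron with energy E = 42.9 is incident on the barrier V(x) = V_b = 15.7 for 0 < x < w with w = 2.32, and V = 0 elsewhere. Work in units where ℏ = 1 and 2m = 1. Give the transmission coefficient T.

Above the barrier the interior wavenumber is k₂ = √(2m(E − V_b))/ℏ = 5.215, giving phase k₂w = 12.10.
T = [1 + V_b² sin²(k₂w) / (4E(E − V_b))]⁻¹ = 1/1.011 = 0.989.

T = 0.989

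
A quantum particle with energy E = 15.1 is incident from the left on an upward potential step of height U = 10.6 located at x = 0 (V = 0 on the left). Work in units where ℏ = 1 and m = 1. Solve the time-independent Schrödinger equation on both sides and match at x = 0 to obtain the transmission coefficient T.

T = 0.914

The wavenumbers are k₁ = √(2mE)/ℏ = 5.495 on the left and k₂ = √(2m(E − U))/ℏ = 3.000 on the right.
Matching ψ and ψ′ at x = 0 gives r = (k₁ − k₂)/(k₁ + k₂), so R = r² = 0.08628 and T = 1 − R = 0.9137.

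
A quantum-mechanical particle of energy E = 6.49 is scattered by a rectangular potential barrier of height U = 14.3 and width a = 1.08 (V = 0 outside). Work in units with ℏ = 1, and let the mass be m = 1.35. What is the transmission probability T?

E < U: inside the barrier ψ ∝ e^{±κx} with κ = √(2m(U − E))/ℏ = 4.592.
κa = 4.959, sinh(κa) = 71.25.
The exact tunnelling result is T⁻¹ = 1 + U² sinh²(κa) / [4E(U − E)] = 5122, so T = 0.000195.

T = 0.000195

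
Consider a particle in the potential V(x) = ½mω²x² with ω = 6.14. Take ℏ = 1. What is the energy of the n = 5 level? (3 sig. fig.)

The oscillator eigenvalues are E_n = ℏω(n + ½), so E_5 = 6.14 × 5.5 = 33.77.

E = 33.8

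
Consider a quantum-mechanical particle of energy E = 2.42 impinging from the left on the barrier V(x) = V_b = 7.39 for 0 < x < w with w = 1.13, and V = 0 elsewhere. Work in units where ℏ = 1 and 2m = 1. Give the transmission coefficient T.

Since E < V_b the interior solution is evanescent with decay constant κ = √(2m(V_b − E))/ℏ = 2.229.
κw = 2.519, sinh(κw) = 6.169.
Matching ψ, ψ′ at both faces gives T = [1 + V_b² sinh²(κw) / (4E(V_b − E))]⁻¹ = 1/44.20 = 0.0226.

T = 0.0226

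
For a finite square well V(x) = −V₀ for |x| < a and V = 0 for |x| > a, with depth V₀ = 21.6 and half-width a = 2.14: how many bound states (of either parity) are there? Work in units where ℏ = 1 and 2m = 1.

The dimensionless depth is z₀ = a√(2mV₀)/ℏ = 2.14 × √(21.60) = 9.946.
A new bound state (alternating even/odd) appears each time z₀ passes a multiple of π/2, so N = ⌊2z₀/π⌋ + 1 = ⌊6.332⌋ + 1 = 7.

N = 7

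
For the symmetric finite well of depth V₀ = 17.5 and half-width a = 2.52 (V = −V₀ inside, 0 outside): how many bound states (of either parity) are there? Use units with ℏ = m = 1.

The dimensionless depth is z₀ = a√(2mV₀)/ℏ = 2.52 × √(35.00) = 14.91.
The even/odd transcendental equations gain one root per π/2 in z₀, giving N = 1 + ⌊2z₀/π⌋ = 1 + ⌊9.491⌋ = 10.

N = 10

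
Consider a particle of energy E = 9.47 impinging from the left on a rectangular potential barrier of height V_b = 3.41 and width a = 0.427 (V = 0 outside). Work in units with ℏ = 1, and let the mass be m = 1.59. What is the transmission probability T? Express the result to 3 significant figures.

T = 0.956

Above the barrier the interior wavenumber is k₂ = √(2m(E − V_b))/ℏ = 4.390, giving phase k₂a = 1.874.
Matching at both interfaces gives T⁻¹ = 1 + V_b² sin²(k₂a) / [4E(E − V_b)] = 1.046, hence T = 0.956.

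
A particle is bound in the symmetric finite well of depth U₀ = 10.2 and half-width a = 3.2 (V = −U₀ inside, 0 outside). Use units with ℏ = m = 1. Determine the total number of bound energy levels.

N = 10

Define the well-strength parameter z₀ = (a/ℏ)√(2mU₀) = 3.2 × √(2·1·10.2) = 14.45.
A new bound state (alternating even/odd) appears each time z₀ passes a multiple of π/2, so N = ⌊2z₀/π⌋ + 1 = ⌊9.201⌋ + 1 = 10.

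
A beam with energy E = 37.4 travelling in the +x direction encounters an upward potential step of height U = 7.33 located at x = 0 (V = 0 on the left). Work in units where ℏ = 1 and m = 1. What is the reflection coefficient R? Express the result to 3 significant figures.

On each side the TISE gives plane waves with k = √(2m(E − V))/ℏ: k₁ = √(2·1·37.4) = 8.649, k₂ = √(2·1·30.07) = 7.755.
Continuity of ψ and ψ′ at the step yields the reflection amplitude r = (k₁ − k₂)/(k₁ + k₂) = 0.05448; thus R = |r|² = 0.002968, T = 0.9970.

R = 0.00297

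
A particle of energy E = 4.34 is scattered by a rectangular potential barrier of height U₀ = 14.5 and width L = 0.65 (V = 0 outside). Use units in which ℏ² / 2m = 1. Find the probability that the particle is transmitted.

Since E < U₀ the interior solution is evanescent with decay constant κ = √(2m(U₀ − E))/ℏ = 3.187.
κL = 2.072, sinh(κL) = 3.907.
Matching ψ, ψ′ at both faces gives T = [1 + U₀² sinh²(κL) / (4E(U₀ − E))]⁻¹ = 1/19.19 = 0.0521.

T = 0.0521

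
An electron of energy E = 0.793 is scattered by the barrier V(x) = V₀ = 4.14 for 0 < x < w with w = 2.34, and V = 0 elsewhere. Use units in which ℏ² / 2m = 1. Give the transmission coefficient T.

E < V₀: inside the barrier ψ ∝ e^{±κx} with κ = √(2m(V₀ − E))/ℏ = 1.829.
κw = 4.281, sinh(κw) = 36.15.
The exact tunnelling result is T⁻¹ = 1 + V₀² sinh²(κw) / [4E(V₀ − E)] = 2111, so T = 0.000474.

T = 0.000474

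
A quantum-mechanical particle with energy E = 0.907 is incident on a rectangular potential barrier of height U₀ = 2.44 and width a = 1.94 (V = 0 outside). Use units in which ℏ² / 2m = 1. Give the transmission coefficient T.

T = 0.0302

Since E < U₀ the interior solution is evanescent with decay constant κ = √(2m(U₀ − E))/ℏ = 1.238.
κa = 2.402, sinh(κa) = 5.477.
Matching ψ, ψ′ at both faces gives T = [1 + U₀² sinh²(κa) / (4E(U₀ − E))]⁻¹ = 1/33.12 = 0.0302.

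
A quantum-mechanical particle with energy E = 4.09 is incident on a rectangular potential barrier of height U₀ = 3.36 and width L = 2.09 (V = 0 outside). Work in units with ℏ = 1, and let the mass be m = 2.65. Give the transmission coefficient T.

T = 0.609

E > U₀: inside the barrier k₂ = √(2m(E − U₀))/ℏ = 1.967, k₂L = 4.111.
T = [1 + U₀² sin²(k₂L) / (4E(E − U₀))]⁻¹ = 1/1.643 = 0.609.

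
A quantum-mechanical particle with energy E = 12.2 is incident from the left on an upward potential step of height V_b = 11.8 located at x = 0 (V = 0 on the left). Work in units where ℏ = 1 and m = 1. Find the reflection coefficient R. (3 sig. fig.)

R = 0.481

On each side the TISE gives plane waves with k = √(2m(E − V))/ℏ: k₁ = √(2·1·12.2) = 4.940, k₂ = √(2·1·0.4) = 0.8944.
Matching ψ and ψ′ at x = 0 gives r = (k₁ − k₂)/(k₁ + k₂), so R = r² = 0.4808 and T = 1 − R = 0.5192.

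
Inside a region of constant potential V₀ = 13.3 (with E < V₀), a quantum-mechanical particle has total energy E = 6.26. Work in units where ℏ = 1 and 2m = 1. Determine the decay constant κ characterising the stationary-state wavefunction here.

κ = 2.65

Since E < V₀ the TISE in this region is ψ'' = κ²ψ with κ = √(2m(V₀ − E))/ℏ.
κ = √(2 × 0.5 × 7.04) = 2.653.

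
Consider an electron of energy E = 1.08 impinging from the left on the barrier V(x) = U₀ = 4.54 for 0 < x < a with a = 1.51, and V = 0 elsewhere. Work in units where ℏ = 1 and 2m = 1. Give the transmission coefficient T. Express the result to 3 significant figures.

T = 0.0105

Since E < U₀ the interior solution is evanescent with decay constant κ = √(2m(U₀ − E))/ℏ = 1.860.
κa = 2.809, sinh(κa) = 8.265.
The exact tunnelling result is T⁻¹ = 1 + U₀² sinh²(κa) / [4E(U₀ − E)] = 95.19, so T = 0.0105.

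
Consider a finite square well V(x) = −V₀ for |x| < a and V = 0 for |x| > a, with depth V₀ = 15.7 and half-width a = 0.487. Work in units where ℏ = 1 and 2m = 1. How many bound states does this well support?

N = 2

The dimensionless depth is z₀ = a√(2mV₀)/ℏ = 0.487 × √(15.70) = 1.930.
The even/odd transcendental equations gain one root per π/2 in z₀, giving N = 1 + ⌊2z₀/π⌋ = 1 + ⌊1.228⌋ = 2.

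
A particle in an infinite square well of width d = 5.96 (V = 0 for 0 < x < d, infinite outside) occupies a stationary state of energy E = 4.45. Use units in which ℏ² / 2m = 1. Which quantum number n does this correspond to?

n = 4

From E_n = n²π²ℏ²/(2md²) invert to n = √(2md²E)/(πℏ).
n = (5.96/π) × √(2 × 0.5 × 4.45) = 4.002 → n = 4.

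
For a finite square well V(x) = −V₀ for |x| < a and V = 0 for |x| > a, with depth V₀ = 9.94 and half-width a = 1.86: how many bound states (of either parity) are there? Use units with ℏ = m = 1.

N = 6

Define the well-strength parameter z₀ = (a/ℏ)√(2mV₀) = 1.86 × √(2·1·9.94) = 8.293.
The even/odd transcendental equations gain one root per π/2 in z₀, giving N = 1 + ⌊2z₀/π⌋ = 1 + ⌊5.280⌋ = 6.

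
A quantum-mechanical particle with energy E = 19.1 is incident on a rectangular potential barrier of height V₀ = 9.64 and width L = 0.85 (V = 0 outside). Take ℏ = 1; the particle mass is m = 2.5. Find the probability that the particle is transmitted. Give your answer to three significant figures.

Above the barrier the interior wavenumber is k₂ = √(2m(E − V₀))/ℏ = 6.877, giving phase k₂L = 5.846.
Matching at both interfaces gives T⁻¹ = 1 + V₀² sin²(k₂L) / [4E(E − V₀)] = 1.023, hence T = 0.977.

T = 0.977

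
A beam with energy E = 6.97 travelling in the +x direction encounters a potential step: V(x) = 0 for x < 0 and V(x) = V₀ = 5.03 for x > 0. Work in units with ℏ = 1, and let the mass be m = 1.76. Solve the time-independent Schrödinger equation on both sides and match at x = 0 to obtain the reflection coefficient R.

R = 0.0956

On each side the TISE gives plane waves with k = √(2m(E − V))/ℏ: k₁ = √(2·1.76·6.97) = 4.953, k₂ = √(2·1.76·1.94) = 2.613.
Continuity of ψ and ψ′ at the step yields the reflection amplitude r = (k₁ − k₂)/(k₁ + k₂) = 0.3093; thus R = |r|² = 0.09564, T = 0.9044.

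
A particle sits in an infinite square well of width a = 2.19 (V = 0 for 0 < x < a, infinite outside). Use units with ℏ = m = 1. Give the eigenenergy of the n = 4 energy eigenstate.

E = 16.5

Requiring ψ(0) = ψ(a) = 0 quantises k = nπ/a, hence E_n = ℏ²k²/2m = n²π²ℏ²/(2ma²).
E_4 = 4² × π² / (2 × 1 × 2.19²) = 16.46.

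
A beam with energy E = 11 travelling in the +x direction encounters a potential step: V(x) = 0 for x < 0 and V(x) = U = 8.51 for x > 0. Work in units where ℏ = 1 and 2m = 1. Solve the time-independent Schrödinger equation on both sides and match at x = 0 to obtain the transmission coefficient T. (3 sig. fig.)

On each side the TISE gives plane waves with k = √(2m(E − V))/ℏ: k₁ = √(2·½·11) = 3.317, k₂ = √(2·½·2.49) = 1.578.
Matching ψ and ψ′ at x = 0 gives r = (k₁ − k₂)/(k₁ + k₂), so R = r² = 0.1262 and T = 1 − R = 0.8738.

T = 0.874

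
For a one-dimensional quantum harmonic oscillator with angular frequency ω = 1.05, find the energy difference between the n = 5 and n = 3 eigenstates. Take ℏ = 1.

ΔE = 2.10

E_n = ℏω(n + ½), so ΔE = (5 − 3) ℏω = 2 × 1.05 = 2.100.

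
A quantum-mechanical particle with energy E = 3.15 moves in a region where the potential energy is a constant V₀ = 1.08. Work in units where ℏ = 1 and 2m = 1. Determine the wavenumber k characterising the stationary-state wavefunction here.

With E > V₀ the solution is oscillatory, ψ ∝ e^{±ikx} with k = √(2m(E − V₀))/ℏ.
k = √(2 × 0.5 × 2.07) = 1.439.

k = 1.44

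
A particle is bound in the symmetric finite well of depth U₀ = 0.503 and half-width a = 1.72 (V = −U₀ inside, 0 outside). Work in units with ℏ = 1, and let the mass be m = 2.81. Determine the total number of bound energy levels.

N = 2

The dimensionless depth is z₀ = a√(2mU₀)/ℏ = 1.72 × √(2.827) = 2.892.
A new bound state (alternating even/odd) appears each time z₀ passes a multiple of π/2, so N = ⌊2z₀/π⌋ + 1 = ⌊1.841⌋ + 1 = 2.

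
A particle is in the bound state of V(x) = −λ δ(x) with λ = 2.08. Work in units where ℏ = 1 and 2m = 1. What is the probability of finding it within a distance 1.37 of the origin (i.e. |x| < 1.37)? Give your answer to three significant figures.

The normalised bound state is ψ = √κ e^{−κ|x|} with κ = mλ/ℏ² = 1.040.
P(|x| < d) = ∫_{−d}^{d} κ e^{−2κ|x|} dx = 1 − e^{−2κd} = 1 − e^{−2.850} = 0.9421.

P = 0.942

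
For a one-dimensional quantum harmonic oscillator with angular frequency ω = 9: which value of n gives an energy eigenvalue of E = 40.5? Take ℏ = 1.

Invert E_n = (n + ½)ℏω: n = E/ℏω − ½ = 4.000, so n = 4.

n = 4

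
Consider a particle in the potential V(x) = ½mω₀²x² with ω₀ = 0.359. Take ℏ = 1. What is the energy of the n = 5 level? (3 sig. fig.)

The oscillator eigenvalues are E_n = ℏω₀(n + ½), so E_5 = 0.359 × 5.5 = 1.975.

E = 1.97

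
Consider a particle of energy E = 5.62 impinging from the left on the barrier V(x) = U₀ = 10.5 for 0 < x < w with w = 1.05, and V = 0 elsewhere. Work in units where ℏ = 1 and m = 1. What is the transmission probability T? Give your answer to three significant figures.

E < U₀: inside the barrier ψ ∝ e^{±κx} with κ = √(2m(U₀ − E))/ℏ = 3.124.
κw = 3.280, sinh(κw) = 13.27.
The exact tunnelling result is T⁻¹ = 1 + U₀² sinh²(κw) / [4E(U₀ − E)] = 178.1, so T = 0.00562.

T = 0.00562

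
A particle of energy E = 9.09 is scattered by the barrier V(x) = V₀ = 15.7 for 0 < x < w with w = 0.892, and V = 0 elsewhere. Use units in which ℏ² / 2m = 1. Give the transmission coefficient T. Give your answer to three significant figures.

Since E < V₀ the interior solution is evanescent with decay constant κ = √(2m(V₀ − E))/ℏ = 2.571.
κw = 2.293, sinh(κw) = 4.903.
Matching ψ, ψ′ at both faces gives T = [1 + V₀² sinh²(κw) / (4E(V₀ − E))]⁻¹ = 1/25.66 = 0.0390.

T = 0.0390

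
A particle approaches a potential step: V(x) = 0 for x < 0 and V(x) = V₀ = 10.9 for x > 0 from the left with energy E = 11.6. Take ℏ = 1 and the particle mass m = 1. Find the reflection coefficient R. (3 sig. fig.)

R = 0.367

The wavenumbers are k₁ = √(2mE)/ℏ = 4.817 on the left and k₂ = √(2m(E − V₀))/ℏ = 1.183 on the right.
Continuity of ψ and ψ′ at the step yields the reflection amplitude r = (k₁ − k₂)/(k₁ + k₂) = 0.6056; thus R = |r|² = 0.3667, T = 0.6333.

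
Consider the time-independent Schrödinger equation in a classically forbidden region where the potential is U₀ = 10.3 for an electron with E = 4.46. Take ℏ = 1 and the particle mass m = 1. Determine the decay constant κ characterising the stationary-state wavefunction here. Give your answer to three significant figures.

κ = 3.42

Since E < U₀ the TISE in this region is ψ'' = κ²ψ with κ = √(2m(U₀ − E))/ℏ.
κ = √(2 × 1 × 5.84) = 3.418.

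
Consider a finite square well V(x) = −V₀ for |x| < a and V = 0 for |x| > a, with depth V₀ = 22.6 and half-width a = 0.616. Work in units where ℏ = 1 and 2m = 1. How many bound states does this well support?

N = 2

Define the well-strength parameter z₀ = (a/ℏ)√(2mV₀) = 0.616 × √(2·0.5·22.6) = 2.928.
A new bound state (alternating even/odd) appears each time z₀ passes a multiple of π/2, so N = ⌊2z₀/π⌋ + 1 = ⌊1.864⌋ + 1 = 2.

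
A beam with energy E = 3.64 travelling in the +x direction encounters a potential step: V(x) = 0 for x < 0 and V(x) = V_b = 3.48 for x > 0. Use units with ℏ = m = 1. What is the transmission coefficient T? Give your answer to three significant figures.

On each side the TISE gives plane waves with k = √(2m(E − V))/ℏ: k₁ = √(2·1·3.64) = 2.698, k₂ = √(2·1·0.16) = 0.5657.
Continuity of ψ and ψ′ at the step yields the reflection amplitude r = (k₁ − k₂)/(k₁ + k₂) = 0.6534; thus R = |r|² = 0.4269, T = 0.5731.

T = 0.573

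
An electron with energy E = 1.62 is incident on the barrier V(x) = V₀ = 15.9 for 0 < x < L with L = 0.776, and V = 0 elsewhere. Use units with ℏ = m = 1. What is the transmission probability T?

T = 0.000366

E < V₀: inside the barrier ψ ∝ e^{±κx} with κ = √(2m(V₀ − E))/ℏ = 5.344.
κL = 4.147, sinh(κL) = 31.62.
The exact tunnelling result is T⁻¹ = 1 + V₀² sinh²(κL) / [4E(V₀ − E)] = 2732, so T = 0.000366.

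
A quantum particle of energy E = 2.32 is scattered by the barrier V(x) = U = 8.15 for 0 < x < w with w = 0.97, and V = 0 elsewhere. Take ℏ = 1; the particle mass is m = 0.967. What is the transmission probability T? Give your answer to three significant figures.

E < U: inside the barrier ψ ∝ e^{±κx} with κ = √(2m(U − E))/ℏ = 3.358.
κw = 3.257, sinh(κw) = 12.97.
Matching ψ, ψ′ at both faces gives T = [1 + U² sinh²(κw) / (4E(U − E))]⁻¹ = 1/207.5 = 0.00482.

T = 0.00482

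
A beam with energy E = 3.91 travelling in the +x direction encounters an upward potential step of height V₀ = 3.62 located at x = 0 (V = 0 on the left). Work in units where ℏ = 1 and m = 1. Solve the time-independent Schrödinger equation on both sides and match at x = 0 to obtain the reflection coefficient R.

R = 0.327

On each side the TISE gives plane waves with k = √(2m(E − V))/ℏ: k₁ = √(2·1·3.91) = 2.796, k₂ = √(2·1·0.29) = 0.7616.
Matching ψ and ψ′ at x = 0 gives r = (k₁ − k₂)/(k₁ + k₂), so R = r² = 0.3271 and T = 1 − R = 0.6729.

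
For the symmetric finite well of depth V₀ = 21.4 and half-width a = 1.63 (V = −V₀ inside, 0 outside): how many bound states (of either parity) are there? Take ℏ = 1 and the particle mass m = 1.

The dimensionless depth is z₀ = a√(2mV₀)/ℏ = 1.63 × √(42.80) = 10.66.
The even/odd transcendental equations gain one root per π/2 in z₀, giving N = 1 + ⌊2z₀/π⌋ = 1 + ⌊6.789⌋ = 7.

N = 7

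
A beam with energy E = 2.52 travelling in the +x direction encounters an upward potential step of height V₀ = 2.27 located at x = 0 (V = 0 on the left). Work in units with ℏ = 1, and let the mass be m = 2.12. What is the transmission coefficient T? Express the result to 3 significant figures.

On each side the TISE gives plane waves with k = √(2m(E − V))/ℏ: k₁ = √(2·2.12·2.52) = 3.269, k₂ = √(2·2.12·0.25) = 1.030.
Continuity of ψ and ψ′ at the step yields the reflection amplitude r = (k₁ − k₂)/(k₁ + k₂) = 0.5209; thus R = |r|² = 0.2714, T = 0.7286.

T = 0.729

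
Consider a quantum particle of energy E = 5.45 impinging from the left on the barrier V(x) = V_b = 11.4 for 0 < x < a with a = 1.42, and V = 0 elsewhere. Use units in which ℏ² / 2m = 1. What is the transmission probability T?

E < V_b: inside the barrier ψ ∝ e^{±κx} with κ = √(2m(V_b − E))/ℏ = 2.439.
κa = 3.464, sinh(κa) = 15.95.
Matching ψ, ψ′ at both faces gives T = [1 + V_b² sinh²(κa) / (4E(V_b − E))]⁻¹ = 1/256.0 = 0.00391.

T = 0.00391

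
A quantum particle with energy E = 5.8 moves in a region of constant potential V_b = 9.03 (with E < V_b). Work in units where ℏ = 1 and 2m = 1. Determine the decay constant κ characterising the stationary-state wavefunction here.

Since E < V_b the TISE in this region is ψ'' = κ²ψ with κ = √(2m(V_b − E))/ℏ.
κ = √(2 × 0.5 × 3.23) = 1.797.

κ = 1.80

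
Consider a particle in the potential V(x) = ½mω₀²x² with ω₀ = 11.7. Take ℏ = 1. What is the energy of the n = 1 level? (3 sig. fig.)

Using E_n = (n + ½)ℏω₀: E_1 = 1.5 × 11.7 = 17.55.

E = 17.6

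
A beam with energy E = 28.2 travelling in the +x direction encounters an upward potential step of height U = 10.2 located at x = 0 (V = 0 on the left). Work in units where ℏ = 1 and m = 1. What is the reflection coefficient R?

R = 0.0125

On each side the TISE gives plane waves with k = √(2m(E − V))/ℏ: k₁ = √(2·1·28.2) = 7.510, k₂ = √(2·1·18) = 6.000.
Matching ψ and ψ′ at x = 0 gives r = (k₁ − k₂)/(k₁ + k₂), so R = r² = 0.01249 and T = 1 − R = 0.9875.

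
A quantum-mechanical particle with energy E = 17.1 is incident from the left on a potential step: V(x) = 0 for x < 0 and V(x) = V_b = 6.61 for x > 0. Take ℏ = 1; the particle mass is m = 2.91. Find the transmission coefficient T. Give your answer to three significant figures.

On each side the TISE gives plane waves with k = √(2m(E − V))/ℏ: k₁ = √(2·2.91·17.1) = 9.976, k₂ = √(2·2.91·10.49) = 7.814.
Continuity of ψ and ψ′ at the step yields the reflection amplitude r = (k₁ − k₂)/(k₁ + k₂) = 0.1216; thus R = |r|² = 0.01478, T = 0.9852.

T = 0.985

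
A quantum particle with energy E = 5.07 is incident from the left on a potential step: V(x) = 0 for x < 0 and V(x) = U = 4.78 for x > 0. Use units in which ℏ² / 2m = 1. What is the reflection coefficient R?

R = 0.377

On each side the TISE gives plane waves with k = √(2m(E − V))/ℏ: k₁ = √(2·½·5.07) = 2.252, k₂ = √(2·½·0.29) = 0.5385.
Matching ψ and ψ′ at x = 0 gives r = (k₁ − k₂)/(k₁ + k₂), so R = r² = 0.3770 and T = 1 − R = 0.6230.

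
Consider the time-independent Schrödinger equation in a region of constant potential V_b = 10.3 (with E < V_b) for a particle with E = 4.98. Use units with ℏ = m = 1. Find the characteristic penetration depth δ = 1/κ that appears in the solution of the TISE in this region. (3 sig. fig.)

δ = 0.307

Since E < V_b the TISE in this region is ψ'' = κ²ψ with κ = √(2m(V_b − E))/ℏ.
κ = √(2 × 1 × 5.32) = 3.262. The penetration depth is δ = 1/κ = 0.307.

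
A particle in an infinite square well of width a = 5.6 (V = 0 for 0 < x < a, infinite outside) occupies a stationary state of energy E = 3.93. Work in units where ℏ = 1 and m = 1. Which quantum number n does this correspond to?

n = 5

For an infinite well E_n = n²π²ℏ²/(2ma²), so n = (a/πℏ)√(2mE).
n = (5.6/π) × √(2 × 1 × 3.93) = 4.997 → n = 5.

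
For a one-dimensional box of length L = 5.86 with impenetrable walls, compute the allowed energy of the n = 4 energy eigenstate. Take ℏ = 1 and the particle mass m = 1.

E = 2.30

Requiring ψ(0) = ψ(L) = 0 quantises k = nπ/L, hence E_n = ℏ²k²/2m = n²π²ℏ²/(2mL²).
E_4 = 4² × π² / (2 × 1 × 5.86²) = 2.299.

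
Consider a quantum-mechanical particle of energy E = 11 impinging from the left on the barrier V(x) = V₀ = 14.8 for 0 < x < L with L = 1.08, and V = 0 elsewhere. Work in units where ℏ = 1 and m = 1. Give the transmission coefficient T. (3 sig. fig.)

E < V₀: inside the barrier ψ ∝ e^{±κx} with κ = √(2m(V₀ − E))/ℏ = 2.757.
κL = 2.977, sinh(κL) = 9.792.
The exact tunnelling result is T⁻¹ = 1 + V₀² sinh²(κL) / [4E(V₀ − E)] = 126.6, so T = 0.00790.

T = 0.00790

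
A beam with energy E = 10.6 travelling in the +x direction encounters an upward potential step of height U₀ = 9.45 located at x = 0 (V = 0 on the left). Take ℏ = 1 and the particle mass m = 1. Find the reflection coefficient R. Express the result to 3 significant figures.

R = 0.254

On each side the TISE gives plane waves with k = √(2m(E − V))/ℏ: k₁ = √(2·1·10.6) = 4.604, k₂ = √(2·1·1.15) = 1.517.
Matching ψ and ψ′ at x = 0 gives r = (k₁ − k₂)/(k₁ + k₂), so R = r² = 0.2545 and T = 1 − R = 0.7455.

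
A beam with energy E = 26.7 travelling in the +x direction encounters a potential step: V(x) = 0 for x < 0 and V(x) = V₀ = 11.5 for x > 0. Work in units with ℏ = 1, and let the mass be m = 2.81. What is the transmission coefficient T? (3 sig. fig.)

T = 0.980

On each side the TISE gives plane waves with k = √(2m(E − V))/ℏ: k₁ = √(2·2.81·26.7) = 12.25, k₂ = √(2·2.81·15.2) = 9.243.
Matching ψ and ψ′ at x = 0 gives r = (k₁ − k₂)/(k₁ + k₂), so R = r² = 0.01958 and T = 1 − R = 0.9804.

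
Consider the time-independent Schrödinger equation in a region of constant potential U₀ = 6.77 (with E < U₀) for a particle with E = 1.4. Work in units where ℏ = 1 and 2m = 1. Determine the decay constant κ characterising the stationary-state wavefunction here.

Since E < U₀ the TISE in this region is ψ'' = κ²ψ with κ = √(2m(U₀ − E))/ℏ.
κ = √(2 × 0.5 × 5.37) = 2.317.

κ = 2.32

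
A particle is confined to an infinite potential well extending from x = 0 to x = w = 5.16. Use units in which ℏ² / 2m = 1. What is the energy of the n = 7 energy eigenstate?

Requiring ψ(0) = ψ(w) = 0 quantises k = nπ/w, hence E_n = ℏ²k²/2m = n²π²ℏ²/(2mw²).
E_7 = 7² × π² / (2 × 0.5 × 5.16²) = 18.16.

E = 18.2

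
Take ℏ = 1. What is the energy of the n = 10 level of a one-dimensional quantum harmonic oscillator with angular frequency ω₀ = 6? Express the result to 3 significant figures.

The oscillator eigenvalues are E_n = ℏω₀(n + ½), so E_10 = 6 × 10.5 = 63.00.

E = 63.0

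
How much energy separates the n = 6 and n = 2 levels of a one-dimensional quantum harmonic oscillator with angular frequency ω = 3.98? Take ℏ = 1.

E_n = ℏω(n + ½), so ΔE = (6 − 2) ℏω = 4 × 3.98 = 15.92.

ΔE = 15.9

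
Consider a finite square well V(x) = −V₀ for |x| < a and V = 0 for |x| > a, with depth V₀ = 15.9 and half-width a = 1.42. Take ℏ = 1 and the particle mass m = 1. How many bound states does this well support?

Define the well-strength parameter z₀ = (a/ℏ)√(2mV₀) = 1.42 × √(2·1·15.9) = 8.008.
A new bound state (alternating even/odd) appears each time z₀ passes a multiple of π/2, so N = ⌊2z₀/π⌋ + 1 = ⌊5.098⌋ + 1 = 6.

N = 6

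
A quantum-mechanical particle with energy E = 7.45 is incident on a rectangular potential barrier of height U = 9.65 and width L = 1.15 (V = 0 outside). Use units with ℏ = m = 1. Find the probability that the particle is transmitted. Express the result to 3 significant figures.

E < U: inside the barrier ψ ∝ e^{±κx} with κ = √(2m(U − E))/ℏ = 2.098.
κL = 2.412, sinh(κL) = 5.535.
The exact tunnelling result is T⁻¹ = 1 + U² sinh²(κL) / [4E(U − E)] = 44.51, so T = 0.0225.

T = 0.0225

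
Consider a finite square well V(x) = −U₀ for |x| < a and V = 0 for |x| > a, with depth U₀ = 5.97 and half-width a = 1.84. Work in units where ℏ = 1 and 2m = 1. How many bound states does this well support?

N = 3

Define the well-strength parameter z₀ = (a/ℏ)√(2mU₀) = 1.84 × √(2·0.5·5.97) = 4.496.
A new bound state (alternating even/odd) appears each time z₀ passes a multiple of π/2, so N = ⌊2z₀/π⌋ + 1 = ⌊2.862⌋ + 1 = 3.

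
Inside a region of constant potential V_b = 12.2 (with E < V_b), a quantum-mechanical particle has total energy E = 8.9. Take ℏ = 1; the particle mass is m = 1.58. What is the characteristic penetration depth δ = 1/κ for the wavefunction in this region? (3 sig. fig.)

δ = 0.310

Since E < V_b the TISE in this region is ψ'' = κ²ψ with κ = √(2m(V_b − E))/ℏ.
κ = √(2 × 1.58 × 3.3) = 3.229. The penetration depth is δ = 1/κ = 0.310.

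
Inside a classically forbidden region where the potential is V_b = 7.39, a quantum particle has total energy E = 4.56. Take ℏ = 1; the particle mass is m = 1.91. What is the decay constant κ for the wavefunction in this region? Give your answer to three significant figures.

Since E < V_b the TISE in this region is ψ'' = κ²ψ with κ = √(2m(V_b − E))/ℏ.
κ = √(2 × 1.91 × 2.83) = 3.288.

κ = 3.29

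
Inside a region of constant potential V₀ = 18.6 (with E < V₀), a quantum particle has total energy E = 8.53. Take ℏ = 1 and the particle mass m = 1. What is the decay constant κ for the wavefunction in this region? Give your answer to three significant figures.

Since E < V₀ the TISE in this region is ψ'' = κ²ψ with κ = √(2m(V₀ − E))/ℏ.
κ = √(2 × 1 × 10.07) = 4.488.

κ = 4.49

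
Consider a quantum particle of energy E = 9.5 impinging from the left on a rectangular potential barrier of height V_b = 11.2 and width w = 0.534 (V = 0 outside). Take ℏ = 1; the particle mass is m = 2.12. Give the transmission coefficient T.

Since E < V_b the interior solution is evanescent with decay constant κ = √(2m(V_b − E))/ℏ = 2.685.
κw = 1.434, sinh(κw) = 1.978.
Matching ψ, ψ′ at both faces gives T = [1 + V_b² sinh²(κw) / (4E(V_b − E))]⁻¹ = 1/8.596 = 0.116.

T = 0.116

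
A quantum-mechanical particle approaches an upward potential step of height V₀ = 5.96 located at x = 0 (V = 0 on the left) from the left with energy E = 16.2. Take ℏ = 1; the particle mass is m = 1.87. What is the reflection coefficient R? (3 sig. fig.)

On each side the TISE gives plane waves with k = √(2m(E − V))/ℏ: k₁ = √(2·1.87·16.2) = 7.784, k₂ = √(2·1.87·10.24) = 6.189.
Continuity of ψ and ψ′ at the step yields the reflection amplitude r = (k₁ − k₂)/(k₁ + k₂) = 0.1142; thus R = |r|² = 0.01304, T = 0.9870.

R = 0.0130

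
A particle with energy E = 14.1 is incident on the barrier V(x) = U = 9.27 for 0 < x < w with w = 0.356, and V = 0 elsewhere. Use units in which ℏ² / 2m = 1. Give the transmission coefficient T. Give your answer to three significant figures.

E > U: inside the barrier k₂ = √(2m(E − U))/ℏ = 2.198, k₂w = 0.7824.
T = [1 + U² sin²(k₂w) / (4E(E − U))]⁻¹ = 1/1.157 = 0.864.

T = 0.864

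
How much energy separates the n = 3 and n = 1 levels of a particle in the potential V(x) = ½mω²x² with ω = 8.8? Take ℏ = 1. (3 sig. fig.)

E_n = ℏω(n + ½), so ΔE = (3 − 1) ℏω = 2 × 8.8 = 17.60.

ΔE = 17.6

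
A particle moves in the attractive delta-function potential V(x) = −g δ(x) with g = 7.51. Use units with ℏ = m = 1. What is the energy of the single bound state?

The bound state is ψ(x) = √κ e^{−κ|x|}. The derivative jump ψ'(0⁺) − ψ'(0⁻) = −(2mg/ℏ²)ψ(0) fixes κ = mg/ℏ² = 7.510.
Then E = −ℏ²κ²/(2m) = −mg²/(2ℏ²) = -28.20.

E = -28.2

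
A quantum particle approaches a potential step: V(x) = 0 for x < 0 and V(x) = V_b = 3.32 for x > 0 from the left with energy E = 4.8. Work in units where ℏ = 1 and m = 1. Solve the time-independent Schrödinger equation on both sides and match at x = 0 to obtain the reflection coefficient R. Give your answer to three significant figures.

On each side the TISE gives plane waves with k = √(2m(E − V))/ℏ: k₁ = √(2·1·4.8) = 3.098, k₂ = √(2·1·1.48) = 1.720.
Matching ψ and ψ′ at x = 0 gives r = (k₁ − k₂)/(k₁ + k₂), so R = r² = 0.08176 and T = 1 − R = 0.9182.

R = 0.0818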